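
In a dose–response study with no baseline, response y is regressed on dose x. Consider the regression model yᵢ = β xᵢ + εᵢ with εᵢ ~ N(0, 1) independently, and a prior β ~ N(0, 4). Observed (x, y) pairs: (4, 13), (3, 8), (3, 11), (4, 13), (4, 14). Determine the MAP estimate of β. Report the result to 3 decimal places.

β̂_MAP = 3.275

log p(β | y) = −Σ(yᵢ − βxᵢ)²/(2·1) − β²/(2·4) + const.
Setting the derivative to zero: Σxᵢ(yᵢ − βxᵢ)/1 − β/4 = 0, so β = Σxᵢyᵢ / (Σxᵢ² + σ²/τ²).
Σxᵢyᵢ = 4·13 + 3·8 + 3·11 + 4·13 + 4·14 = 217; Σxᵢ² = 66; σ²/τ² = 0.25.
β̂_MAP = 217 / (66 + 0.25) = 217/66.25 ≈ 3.275.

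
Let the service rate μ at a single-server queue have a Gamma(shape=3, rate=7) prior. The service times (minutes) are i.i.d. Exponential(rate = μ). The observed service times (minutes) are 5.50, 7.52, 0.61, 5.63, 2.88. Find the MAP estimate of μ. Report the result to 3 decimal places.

The Exponential(rate=μ) likelihood is ∝ μ^n e^(−μΣtᵢ). Here n = 5 and Σtᵢ = 5.50 + 7.52 + 0.61 + 5.63 + 2.88 = 22.14.
Posterior ∝ μ^2e^(−7μ) · μ^5e^(−22.14μ) = μ^7e^(−29.14μ), i.e. Gamma(8, 29.14).
Mode = (a−1)/b = 7/29.14 ≈ 0.240.

μ̂_MAP = 0.240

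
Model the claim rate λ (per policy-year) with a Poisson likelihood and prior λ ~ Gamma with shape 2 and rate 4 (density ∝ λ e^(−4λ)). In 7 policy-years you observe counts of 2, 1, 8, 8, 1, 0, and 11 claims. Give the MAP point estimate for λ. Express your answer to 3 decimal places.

λ̂_MAP = 2.909

Σxᵢ = 2+1+8+8+1+0+11 = 31, with n = 7.
Posterior ∝ λe^(−4λ) · λ^31e^(−7λ) = λ^32e^(−11λ), i.e. Gamma(shape=33, rate=11).
The mode of a Gamma(a, b) with a ≥ 1 (shape–rate) is (a−1)/b = 32/11 ≈ 2.909.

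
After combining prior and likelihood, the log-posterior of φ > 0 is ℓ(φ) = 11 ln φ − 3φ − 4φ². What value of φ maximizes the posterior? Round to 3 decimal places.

ℓ'(φ) = 11/φ − 3 − 8φ. Setting this to zero and multiplying by φ: 8φ² + 3φ − 11 = 0.
φ = (−3 + √(3² + 4·8·11)) / (2·8) = (−3 + √361) / 16 = (−3 + 19)/16 = 1.
ℓ''(φ) = −11/φ² − 8 < 0, confirming a maximum.

φ̂_MAP = 1.000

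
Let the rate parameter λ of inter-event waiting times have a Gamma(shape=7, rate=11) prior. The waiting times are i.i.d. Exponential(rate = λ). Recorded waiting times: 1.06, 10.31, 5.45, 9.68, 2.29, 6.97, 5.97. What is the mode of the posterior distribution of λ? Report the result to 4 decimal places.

The Exponential(rate=λ) likelihood is ∝ λ^n e^(−λΣtᵢ). Here n = 7 and Σtᵢ = 1.06 + 10.31 + 5.45 + 9.68 + 2.29 + 6.97 + 5.97 = 41.73.
Posterior ∝ λ^6e^(−11λ) · λ^7e^(−41.73λ) = λ^13e^(−52.73λ), i.e. Gamma(14, 52.73).
Mode = (a−1)/b = 13/52.73 ≈ 0.2465.

λ̂_MAP = 0.2465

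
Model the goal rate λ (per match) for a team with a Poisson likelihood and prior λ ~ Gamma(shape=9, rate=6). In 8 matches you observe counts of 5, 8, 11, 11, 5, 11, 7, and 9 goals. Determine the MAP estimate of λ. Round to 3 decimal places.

Σxᵢ = 5+8+11+11+5+11+7+9 = 67, with n = 8.
Posterior ∝ λ^8e^(−6λ) · λ^67e^(−8λ) = λ^75e^(−14λ), i.e. Gamma(shape=76, rate=14).
The mode of a Gamma(a, b) with a ≥ 1 (shape–rate) is (a−1)/b = 75/14 ≈ 5.357.

λ̂_MAP = 5.357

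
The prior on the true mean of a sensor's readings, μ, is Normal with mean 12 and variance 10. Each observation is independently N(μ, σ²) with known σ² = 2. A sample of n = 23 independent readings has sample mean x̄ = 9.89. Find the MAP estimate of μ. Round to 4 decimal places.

μ̂_MAP = 9.9082

n = 23, x̄ = 9.89.
For a Normal prior and Normal likelihood with known variance, the posterior is Normal; its mode equals its mean, the precision-weighted average.
Prior precision 1/σ₀² = 1/10 = 0.1; data precision n/σ² = 23/2 = 11.5.
μ̂ = (0.1·12 + 11.5·9.89) / (0.1 + 11.5) = 114.935/11.6 = 22987/2320 ≈ 9.9082.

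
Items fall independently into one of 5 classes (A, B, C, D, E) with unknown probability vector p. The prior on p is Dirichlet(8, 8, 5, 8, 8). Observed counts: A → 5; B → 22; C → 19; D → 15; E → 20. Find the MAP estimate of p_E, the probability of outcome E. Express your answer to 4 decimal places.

MAP estimate of p_E = 0.2389

The posterior is Dirichlet(αᵢ + nᵢ) = Dirichlet(13, 30, 24, 23, 28).
For a Dirichlet(a₁,…,a_K) with all aᵢ > 1, the mode has j-th component (aⱼ − 1)/(Σaᵢ − K).
Here Σaᵢ = 118 and K = 5, so p_E = (28 − 1)/(118 − 5) = 27/113 ≈ 0.2389.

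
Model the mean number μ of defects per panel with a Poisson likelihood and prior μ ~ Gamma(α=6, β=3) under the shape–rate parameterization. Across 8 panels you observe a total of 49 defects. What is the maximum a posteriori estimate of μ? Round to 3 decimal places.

μ̂_MAP = 4.909

Σxᵢ = 49, n = 8.
Posterior ∝ μ^5e^(−3μ) · μ^49e^(−8μ) = μ^54e^(−11μ), i.e. Gamma(shape=55, rate=11).
The mode of a Gamma(a, b) with a ≥ 1 (shape–rate) is (a−1)/b = 54/11 ≈ 4.909.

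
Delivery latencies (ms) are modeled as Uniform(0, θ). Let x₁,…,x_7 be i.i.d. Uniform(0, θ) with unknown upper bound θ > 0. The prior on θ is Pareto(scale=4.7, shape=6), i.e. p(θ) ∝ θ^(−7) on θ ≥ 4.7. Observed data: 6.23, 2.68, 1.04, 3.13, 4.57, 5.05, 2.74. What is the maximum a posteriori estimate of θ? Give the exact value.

The Uniform(0, θ) likelihood is θ^(−n) for θ ≥ max(xᵢ), zero otherwise. Here max(xᵢ) = 6.23.
Posterior ∝ θ^(−7) · θ^(−7) = θ^(−14) on θ ≥ max(4.7, 6.23) = 6.23.
This density is strictly decreasing in θ, so the posterior mode lies at the lower boundary of the support.

θ̂_MAP = 6.23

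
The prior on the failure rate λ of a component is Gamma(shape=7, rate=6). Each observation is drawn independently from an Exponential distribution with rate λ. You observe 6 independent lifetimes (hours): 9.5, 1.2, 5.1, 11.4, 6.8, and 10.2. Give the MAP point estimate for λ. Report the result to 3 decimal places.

The Exponential(rate=λ) likelihood is ∝ λ^n e^(−λΣtᵢ). Here n = 6 and Σtᵢ = 9.5 + 1.2 + 5.1 + 11.4 + 6.8 + 10.2 = 44.2.
Posterior ∝ λ^6e^(−6λ) · λ^6e^(−44.2λ) = λ^12e^(−50.2λ), i.e. Gamma(13, 50.2).
Mode = (a−1)/b = 12/50.2 ≈ 0.239.

λ̂_MAP = 0.239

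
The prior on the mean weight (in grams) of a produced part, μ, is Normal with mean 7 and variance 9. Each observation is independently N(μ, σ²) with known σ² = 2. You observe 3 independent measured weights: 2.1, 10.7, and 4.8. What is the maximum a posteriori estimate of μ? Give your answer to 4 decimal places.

μ̂_MAP = 5.9448

n = 3; x̄ = (2.1 + 10.7 + 4.8)/3 = 17.6/3 = 88/15 ≈ 5.8667.
For a Normal prior and Normal likelihood with known variance, the posterior is Normal; its mode equals its mean, the precision-weighted average.
Prior precision 1/σ₀² = 1/9; data precision n/σ² = 3/2 = 1.5.
μ̂ = ((1/9)·7 + 1.5·(88/15)) / (1/9 + 1.5) = (431/45)/(29/18) = 862/145 ≈ 5.9448.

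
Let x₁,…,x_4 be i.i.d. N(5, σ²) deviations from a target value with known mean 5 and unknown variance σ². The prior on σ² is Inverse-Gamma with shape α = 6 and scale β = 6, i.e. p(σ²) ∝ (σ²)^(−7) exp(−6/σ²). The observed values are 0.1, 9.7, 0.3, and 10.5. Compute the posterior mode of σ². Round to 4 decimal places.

Sum of squared deviations about the known mean: SS = (0.1−5)² + (9.7−5)² + (0.3−5)² + (10.5−5)² = 98.44.
The Normal likelihood contributes (σ²)^(−n/2) exp(−SS/(2σ²)), so the posterior is Inverse-Gamma(α + n/2, β + SS/2) = Inverse-Gamma(8, 55.22).
The mode of Inverse-Gamma(a, b) is b/(a+1) = 55.22/9 ≈ 6.1356.

σ̂²_MAP = 6.1356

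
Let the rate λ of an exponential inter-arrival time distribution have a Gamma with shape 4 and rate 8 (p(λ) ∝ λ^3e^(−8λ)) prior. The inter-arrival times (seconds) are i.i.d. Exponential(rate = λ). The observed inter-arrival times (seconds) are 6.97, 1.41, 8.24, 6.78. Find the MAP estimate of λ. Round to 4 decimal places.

λ̂_MAP = 0.2229

The Exponential(rate=λ) likelihood is ∝ λ^n e^(−λΣtᵢ). Here n = 4 and Σtᵢ = 6.97 + 1.41 + 8.24 + 6.78 = 23.40.
Posterior ∝ λ^3e^(−8λ) · λ^4e^(−23.40λ) = λ^7e^(−31.40λ), i.e. Gamma(8, 31.40).
Mode = (a−1)/b = 7/31.40 ≈ 0.2229.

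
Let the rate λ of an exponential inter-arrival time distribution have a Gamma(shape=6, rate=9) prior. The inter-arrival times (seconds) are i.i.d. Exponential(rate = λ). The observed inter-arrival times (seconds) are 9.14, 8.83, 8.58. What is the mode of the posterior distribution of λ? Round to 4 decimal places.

The Exponential(rate=λ) likelihood is ∝ λ^n e^(−λΣtᵢ). Here n = 3 and Σtᵢ = 9.14 + 8.83 + 8.58 = 26.55.
Posterior ∝ λ^5e^(−9λ) · λ^3e^(−26.55λ) = λ^8e^(−35.55λ), i.e. Gamma(9, 35.55).
Mode = (a−1)/b = 8/35.55 ≈ 0.2250.

λ̂_MAP = 0.2250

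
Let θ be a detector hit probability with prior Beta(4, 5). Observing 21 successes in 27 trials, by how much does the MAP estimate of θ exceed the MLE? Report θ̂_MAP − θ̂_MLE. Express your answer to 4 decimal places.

Posterior is Beta(25, 11); MAP = (25−1)/(36−2) = 24/34 ≈ 0.70588.
MLE ignores the prior: θ̂_MLE = k/n = 21/27 ≈ 0.77778.
Difference = 24/34 − 21/27 = -11/153 ≈ -0.0719.

MAP − MLE = -0.0719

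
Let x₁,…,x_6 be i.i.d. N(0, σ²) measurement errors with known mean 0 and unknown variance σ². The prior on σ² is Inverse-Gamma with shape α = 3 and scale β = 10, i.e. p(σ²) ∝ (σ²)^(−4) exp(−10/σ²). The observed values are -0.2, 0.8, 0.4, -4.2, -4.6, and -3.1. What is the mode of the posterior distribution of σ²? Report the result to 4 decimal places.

Sum of squared deviations about the known mean: SS = (-0.2−0)² + (0.8−0)² + (0.4−0)² + (-4.2−0)² + (-4.6−0)² + (-3.1−0)² = 49.25.
The Normal likelihood contributes (σ²)^(−n/2) exp(−SS/(2σ²)), so the posterior is Inverse-Gamma(α + n/2, β + SS/2) = Inverse-Gamma(6, 34.625).
The mode of Inverse-Gamma(a, b) is b/(a+1) = 34.625/7 ≈ 4.9464.

σ̂²_MAP = 4.9464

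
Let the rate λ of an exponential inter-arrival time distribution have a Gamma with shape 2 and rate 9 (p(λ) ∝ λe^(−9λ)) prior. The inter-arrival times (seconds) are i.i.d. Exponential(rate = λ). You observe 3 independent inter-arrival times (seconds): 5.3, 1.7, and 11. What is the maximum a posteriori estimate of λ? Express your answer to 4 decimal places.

λ̂_MAP = 0.1481

The Exponential(rate=λ) likelihood is ∝ λ^n e^(−λΣtᵢ). Here n = 3 and Σtᵢ = 5.3 + 1.7 + 11 = 18.
Posterior ∝ λe^(−9λ) · λ^3e^(−18λ) = λ^4e^(−27λ), i.e. Gamma(5, 27).
Mode = (a−1)/b = 4/27 ≈ 0.1481.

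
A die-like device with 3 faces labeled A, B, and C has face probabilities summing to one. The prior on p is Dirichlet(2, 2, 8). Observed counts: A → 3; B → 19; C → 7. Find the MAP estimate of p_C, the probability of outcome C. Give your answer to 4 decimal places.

MAP estimate of p_C = 0.3684

The posterior is Dirichlet(αᵢ + nᵢ) = Dirichlet(5, 21, 15).
For a Dirichlet(a₁,…,a_K) with all aᵢ > 1, the mode has j-th component (aⱼ − 1)/(Σaᵢ − K).
Here Σaᵢ = 41 and K = 3, so p_C = (15 − 1)/(41 − 3) = 14/38 ≈ 0.3684.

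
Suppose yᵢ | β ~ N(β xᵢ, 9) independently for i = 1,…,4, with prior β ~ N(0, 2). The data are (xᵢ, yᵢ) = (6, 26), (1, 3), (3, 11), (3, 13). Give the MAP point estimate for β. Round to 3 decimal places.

log p(β | y) = −Σ(yᵢ − βxᵢ)²/(2·9) − β²/(2·2) + const.
Setting the derivative to zero: Σxᵢ(yᵢ − βxᵢ)/9 − β/2 = 0, so β = Σxᵢyᵢ / (Σxᵢ² + σ²/τ²).
Σxᵢyᵢ = 6·26 + 1·3 + 3·11 + 3·13 = 231; Σxᵢ² = 55; σ²/τ² = 4.5.
β̂_MAP = 231 / (55 + 4.5) = 231/59.5 ≈ 3.882.

β̂_MAP = 3.882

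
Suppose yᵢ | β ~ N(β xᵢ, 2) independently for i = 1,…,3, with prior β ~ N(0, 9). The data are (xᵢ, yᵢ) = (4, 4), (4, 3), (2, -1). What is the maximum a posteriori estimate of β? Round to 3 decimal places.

log p(β | y) = −Σ(yᵢ − βxᵢ)²/(2·2) − β²/(2·9) + const.
Setting the derivative to zero: Σxᵢ(yᵢ − βxᵢ)/2 − β/9 = 0, so β = Σxᵢyᵢ / (Σxᵢ² + σ²/τ²).
Σxᵢyᵢ = 4·4 + 4·3 + 2·(-1) = 26; Σxᵢ² = 36; σ²/τ² = 2/9.
β̂_MAP = 26 / (36 + 2/9) = 26/(326/9) = 117/163 ≈ 0.718.

β̂_MAP = 0.718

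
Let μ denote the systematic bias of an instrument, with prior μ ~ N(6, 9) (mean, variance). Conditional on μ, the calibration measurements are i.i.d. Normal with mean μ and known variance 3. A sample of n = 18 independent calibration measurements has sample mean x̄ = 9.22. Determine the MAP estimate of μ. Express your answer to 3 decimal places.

n = 18, x̄ = 9.22.
For a Normal prior and Normal likelihood with known variance, the posterior is Normal; its mode equals its mean, the precision-weighted average.
Prior precision 1/σ₀² = 1/9; data precision n/σ² = 18/3 = 6.
μ̂ = ((1/9)·6 + 6·9.22) / (1/9 + 6) = (4199/75)/(55/9) = 12597/1375 ≈ 9.161.

μ̂_MAP = 9.161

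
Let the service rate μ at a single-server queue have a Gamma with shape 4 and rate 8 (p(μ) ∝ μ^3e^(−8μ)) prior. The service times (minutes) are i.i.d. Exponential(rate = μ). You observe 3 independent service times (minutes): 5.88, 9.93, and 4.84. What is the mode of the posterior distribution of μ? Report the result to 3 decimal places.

The Exponential(rate=μ) likelihood is ∝ μ^n e^(−μΣtᵢ). Here n = 3 and Σtᵢ = 5.88 + 9.93 + 4.84 = 20.65.
Posterior ∝ μ^3e^(−8μ) · μ^3e^(−20.65μ) = μ^6e^(−28.65μ), i.e. Gamma(7, 28.65).
Mode = (a−1)/b = 6/28.65 ≈ 0.209.

μ̂_MAP = 0.209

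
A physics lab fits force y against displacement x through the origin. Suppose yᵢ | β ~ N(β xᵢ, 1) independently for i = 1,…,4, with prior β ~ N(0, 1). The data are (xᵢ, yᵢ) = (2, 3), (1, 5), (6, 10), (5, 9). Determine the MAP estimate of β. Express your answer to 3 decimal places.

log p(β | y) = −Σ(yᵢ − βxᵢ)²/(2·1) − β²/(2·1) + const.
Setting the derivative to zero: Σxᵢ(yᵢ − βxᵢ)/1 − β/1 = 0, so β = Σxᵢyᵢ / (Σxᵢ² + σ²/τ²).
Σxᵢyᵢ = 2·3 + 1·5 + 6·10 + 5·9 = 116; Σxᵢ² = 66; σ²/τ² = 1.
β̂_MAP = 116 / (66 + 1) = 116/67 ≈ 1.731.

β̂_MAP = 1.731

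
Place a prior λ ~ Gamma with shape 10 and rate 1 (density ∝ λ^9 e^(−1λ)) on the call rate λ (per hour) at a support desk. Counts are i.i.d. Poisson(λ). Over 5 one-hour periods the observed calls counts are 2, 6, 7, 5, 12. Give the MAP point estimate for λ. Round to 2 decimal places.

λ̂_MAP = 6.83

Σxᵢ = 2+6+7+5+12 = 32, with n = 5.
Posterior ∝ λ^9e^(−1λ) · λ^32e^(−5λ) = λ^41e^(−6λ), i.e. Gamma(shape=42, rate=6).
The mode of a Gamma(a, b) with a ≥ 1 (shape–rate) is (a−1)/b = 41/6 ≈ 6.83.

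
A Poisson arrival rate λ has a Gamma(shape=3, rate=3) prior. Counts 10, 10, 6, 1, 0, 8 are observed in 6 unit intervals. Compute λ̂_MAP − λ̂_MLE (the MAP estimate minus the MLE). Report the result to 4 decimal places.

Σxᵢ = 35. Posterior is Gamma(38, 9); MAP = (38−1)/9 = 37/9 ≈ 4.11111.
MLE = x̄ = 35/6 ≈ 5.83333.
Difference = 37/9 − 35/6 = -31/18 ≈ -1.7222.

MAP − MLE = -1.7222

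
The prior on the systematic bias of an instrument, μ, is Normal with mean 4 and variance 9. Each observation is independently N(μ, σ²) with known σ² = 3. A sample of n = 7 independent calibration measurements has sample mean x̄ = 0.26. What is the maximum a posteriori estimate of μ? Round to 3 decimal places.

μ̂_MAP = 0.430

n = 7, x̄ = 0.26.
For a Normal prior and Normal likelihood with known variance, the posterior is Normal; its mode equals its mean, the precision-weighted average.
Prior precision 1/σ₀² = 1/9; data precision n/σ² = 7/3.
μ̂ = ((1/9)·4 + (7/3)·0.26) / (1/9 + 7/3) = (473/450)/(22/9) = 0.430.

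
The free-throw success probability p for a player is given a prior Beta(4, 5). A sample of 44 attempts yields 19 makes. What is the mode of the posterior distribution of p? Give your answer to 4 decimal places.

Prior: Beta(4, 5).
Data: 19 successes in 44 trials. The binomial likelihood contributes p^19(1−p)^25, so the posterior is Beta(4+19, 5+25) = Beta(23, 30).
For Beta(a, b) with a, b > 1 the mode is (a−1)/(a+b−2) = 22/51 ≈ 0.4314.

p̂_MAP = 0.4314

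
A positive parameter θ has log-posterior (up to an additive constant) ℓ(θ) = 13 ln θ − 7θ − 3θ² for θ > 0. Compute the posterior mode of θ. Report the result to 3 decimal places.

ℓ'(θ) = 13/θ − 7 − 6θ. Setting this to zero and multiplying by θ: 6θ² + 7θ − 13 = 0.
θ = (−7 + √(7² + 4·6·13)) / (2·6) = (−7 + √361) / 12 = (−7 + 19)/12 = 1.
ℓ''(θ) = −13/θ² − 6 < 0, confirming a maximum.

θ̂_MAP = 1.000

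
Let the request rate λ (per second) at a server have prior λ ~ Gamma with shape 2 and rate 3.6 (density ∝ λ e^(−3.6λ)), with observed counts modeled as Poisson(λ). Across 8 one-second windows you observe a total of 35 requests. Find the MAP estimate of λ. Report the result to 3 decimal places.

Σxᵢ = 35, n = 8.
Posterior ∝ λe^(−3.6λ) · λ^35e^(−8λ) = λ^36e^(−11.6λ), i.e. Gamma(shape=37, rate=11.6).
The mode of a Gamma(a, b) with a ≥ 1 (shape–rate) is (a−1)/b = 36/11.6 ≈ 3.103.

λ̂_MAP = 3.103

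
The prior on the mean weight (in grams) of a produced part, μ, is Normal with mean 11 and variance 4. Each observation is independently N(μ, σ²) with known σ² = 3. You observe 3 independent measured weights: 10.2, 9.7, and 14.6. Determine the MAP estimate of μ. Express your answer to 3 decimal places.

μ̂_MAP = 11.400

n = 3; x̄ = (10.2 + 9.7 + 14.6)/3 = 34.5/3 = 11.5.
For a Normal prior and Normal likelihood with known variance, the posterior is Normal; its mode equals its mean, the precision-weighted average.
Prior precision 1/σ₀² = 1/4 = 0.25; data precision n/σ² = 3/3 = 1.
μ̂ = (0.25·11 + 1·11.5) / (0.25 + 1) = 14.25/1.25 = 11.400.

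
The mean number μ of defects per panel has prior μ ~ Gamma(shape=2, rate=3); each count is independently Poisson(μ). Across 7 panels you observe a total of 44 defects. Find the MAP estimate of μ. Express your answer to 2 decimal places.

Σxᵢ = 44, n = 7.
Posterior ∝ μe^(−3μ) · μ^44e^(−7μ) = μ^45e^(−10μ), i.e. Gamma(shape=46, rate=10).
The mode of a Gamma(a, b) with a ≥ 1 (shape–rate) is (a−1)/b = 45/10 ≈ 4.50.

μ̂_MAP = 4.50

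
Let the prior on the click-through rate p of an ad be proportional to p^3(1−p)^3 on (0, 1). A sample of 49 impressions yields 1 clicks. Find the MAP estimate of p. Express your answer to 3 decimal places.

p̂_MAP = 0.073

The prior density ∝ p^3(1−p)^3 is the kernel of Beta(4, 4).
Data: 1 success in 49 trials. The binomial likelihood contributes p(1−p)^48, so the posterior is Beta(4+1, 4+48) = Beta(5, 52).
For Beta(a, b) with a, b > 1 the mode is (a−1)/(a+b−2) = 4/55 ≈ 0.073.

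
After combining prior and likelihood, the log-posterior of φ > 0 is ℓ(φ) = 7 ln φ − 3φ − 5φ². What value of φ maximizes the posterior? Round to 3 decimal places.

φ̂_MAP = 0.700

ℓ'(φ) = 7/φ − 3 − 10φ. Setting this to zero and multiplying by φ: 10φ² + 3φ − 7 = 0.
φ = (−3 + √(3² + 4·10·7)) / (2·10) = (−3 + √289) / 20 = (−3 + 17)/20 = 7/10.
ℓ''(φ) = −7/φ² − 10 < 0, confirming a maximum.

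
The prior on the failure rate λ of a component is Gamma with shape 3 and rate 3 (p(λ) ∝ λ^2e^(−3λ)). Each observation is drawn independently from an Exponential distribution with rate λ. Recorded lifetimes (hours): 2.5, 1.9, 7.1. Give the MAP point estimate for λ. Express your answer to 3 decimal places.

λ̂_MAP = 0.345

The Exponential(rate=λ) likelihood is ∝ λ^n e^(−λΣtᵢ). Here n = 3 and Σtᵢ = 2.5 + 1.9 + 7.1 = 11.5.
Posterior ∝ λ^2e^(−3λ) · λ^3e^(−11.5λ) = λ^5e^(−14.5λ), i.e. Gamma(6, 14.5).
Mode = (a−1)/b = 5/14.5 ≈ 0.345.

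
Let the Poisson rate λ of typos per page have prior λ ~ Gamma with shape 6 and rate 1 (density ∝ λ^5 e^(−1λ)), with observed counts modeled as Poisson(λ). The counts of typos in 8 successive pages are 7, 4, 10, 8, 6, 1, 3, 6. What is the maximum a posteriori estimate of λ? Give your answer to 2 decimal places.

Σxᵢ = 7+4+10+8+6+1+3+6 = 45, with n = 8.
Posterior ∝ λ^5e^(−1λ) · λ^45e^(−8λ) = λ^50e^(−9λ), i.e. Gamma(shape=51, rate=9).
The mode of a Gamma(a, b) with a ≥ 1 (shape–rate) is (a−1)/b = 50/9 ≈ 5.56.

λ̂_MAP = 5.56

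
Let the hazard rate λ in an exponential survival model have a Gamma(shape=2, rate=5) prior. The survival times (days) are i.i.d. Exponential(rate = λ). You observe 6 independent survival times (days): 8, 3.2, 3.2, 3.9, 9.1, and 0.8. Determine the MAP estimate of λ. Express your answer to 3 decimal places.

λ̂_MAP = 0.211

The Exponential(rate=λ) likelihood is ∝ λ^n e^(−λΣtᵢ). Here n = 6 and Σtᵢ = 8 + 3.2 + 3.2 + 3.9 + 9.1 + 0.8 = 28.2.
Posterior ∝ λe^(−5λ) · λ^6e^(−28.2λ) = λ^7e^(−33.2λ), i.e. Gamma(8, 33.2).
Mode = (a−1)/b = 7/33.2 ≈ 0.211.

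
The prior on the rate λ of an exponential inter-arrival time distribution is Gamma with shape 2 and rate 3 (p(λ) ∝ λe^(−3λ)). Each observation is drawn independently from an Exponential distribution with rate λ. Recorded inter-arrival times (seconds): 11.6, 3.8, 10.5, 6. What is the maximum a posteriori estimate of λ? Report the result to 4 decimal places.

The Exponential(rate=λ) likelihood is ∝ λ^n e^(−λΣtᵢ). Here n = 4 and Σtᵢ = 11.6 + 3.8 + 10.5 + 6 = 31.9.
Posterior ∝ λe^(−3λ) · λ^4e^(−31.9λ) = λ^5e^(−34.9λ), i.e. Gamma(6, 34.9).
Mode = (a−1)/b = 5/34.9 ≈ 0.1433.

λ̂_MAP = 0.1433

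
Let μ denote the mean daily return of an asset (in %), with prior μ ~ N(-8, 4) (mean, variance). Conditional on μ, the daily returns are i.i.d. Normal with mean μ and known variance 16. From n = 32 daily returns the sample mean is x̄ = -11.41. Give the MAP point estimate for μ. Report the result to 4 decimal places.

μ̂_MAP = -11.0311

n = 32, x̄ = -11.41.
For a Normal prior and Normal likelihood with known variance, the posterior is Normal; its mode equals its mean, the precision-weighted average.
Prior precision 1/σ₀² = 1/4 = 0.25; data precision n/σ² = 32/16 = 2.
μ̂ = (0.25·(-8) + 2·(-11.41)) / (0.25 + 2) = (-24.82)/2.25 = -2482/225 ≈ -11.0311.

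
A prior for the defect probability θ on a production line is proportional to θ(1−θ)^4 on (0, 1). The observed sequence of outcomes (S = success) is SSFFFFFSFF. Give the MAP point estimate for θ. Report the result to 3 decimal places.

The prior density ∝ θ(1−θ)^4 is the kernel of Beta(2, 5).
Data: 3 successes in 10 trials (from the sequence). The binomial likelihood contributes θ^3(1−θ)^7, so the posterior is Beta(2+3, 5+7) = Beta(5, 12).
For Beta(a, b) with a, b > 1 the mode is (a−1)/(a+b−2) = 4/15 ≈ 0.267.

θ̂_MAP = 0.267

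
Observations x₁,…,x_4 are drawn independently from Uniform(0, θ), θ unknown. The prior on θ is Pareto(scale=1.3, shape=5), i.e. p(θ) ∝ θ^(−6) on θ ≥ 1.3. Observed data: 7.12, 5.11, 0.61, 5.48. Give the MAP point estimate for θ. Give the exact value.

The Uniform(0, θ) likelihood is θ^(−n) for θ ≥ max(xᵢ), zero otherwise. Here max(xᵢ) = 7.12.
Posterior ∝ θ^(−6) · θ^(−4) = θ^(−10) on θ ≥ max(1.3, 7.12) = 7.12.
This density is strictly decreasing in θ, so the posterior mode lies at the lower boundary of the support.

θ̂_MAP = 7.12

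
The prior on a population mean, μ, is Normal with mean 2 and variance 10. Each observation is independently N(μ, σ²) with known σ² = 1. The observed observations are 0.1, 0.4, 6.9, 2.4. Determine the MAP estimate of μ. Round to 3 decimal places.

n = 4; x̄ = (0.1 + 0.4 + 6.9 + 2.4)/4 = 9.8/4 = 2.45.
For a Normal prior and Normal likelihood with known variance, the posterior is Normal; its mode equals its mean, the precision-weighted average.
Prior precision 1/σ₀² = 1/10 = 0.1; data precision n/σ² = 4/1 = 4.
μ̂ = (0.1·2 + 4·2.45) / (0.1 + 4) = 10/4.1 = 100/41 ≈ 2.439.

μ̂_MAP = 2.439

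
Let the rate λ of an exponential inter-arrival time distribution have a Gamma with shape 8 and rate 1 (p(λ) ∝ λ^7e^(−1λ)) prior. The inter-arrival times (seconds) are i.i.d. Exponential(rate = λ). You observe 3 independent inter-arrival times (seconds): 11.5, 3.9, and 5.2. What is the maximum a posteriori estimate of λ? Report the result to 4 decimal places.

The Exponential(rate=λ) likelihood is ∝ λ^n e^(−λΣtᵢ). Here n = 3 and Σtᵢ = 11.5 + 3.9 + 5.2 = 20.6.
Posterior ∝ λ^7e^(−1λ) · λ^3e^(−20.6λ) = λ^10e^(−21.6λ), i.e. Gamma(11, 21.6).
Mode = (a−1)/b = 10/21.6 ≈ 0.4630.

λ̂_MAP = 0.4630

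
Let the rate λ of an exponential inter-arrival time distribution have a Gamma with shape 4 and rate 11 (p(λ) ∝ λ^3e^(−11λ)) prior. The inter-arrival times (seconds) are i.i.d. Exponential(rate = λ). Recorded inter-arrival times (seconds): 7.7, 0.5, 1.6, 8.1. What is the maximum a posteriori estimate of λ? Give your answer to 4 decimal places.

The Exponential(rate=λ) likelihood is ∝ λ^n e^(−λΣtᵢ). Here n = 4 and Σtᵢ = 7.7 + 0.5 + 1.6 + 8.1 = 17.9.
Posterior ∝ λ^3e^(−11λ) · λ^4e^(−17.9λ) = λ^7e^(−28.9λ), i.e. Gamma(8, 28.9).
Mode = (a−1)/b = 7/28.9 ≈ 0.2422.

λ̂_MAP = 0.2422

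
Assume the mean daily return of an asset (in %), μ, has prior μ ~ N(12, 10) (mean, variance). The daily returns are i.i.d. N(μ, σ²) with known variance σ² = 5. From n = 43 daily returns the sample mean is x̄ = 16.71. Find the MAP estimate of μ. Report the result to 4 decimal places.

n = 43, x̄ = 16.71.
For a Normal prior and Normal likelihood with known variance, the posterior is Normal; its mode equals its mean, the precision-weighted average.
Prior precision 1/σ₀² = 1/10 = 0.1; data precision n/σ² = 43/5 = 8.6.
μ̂ = (0.1·12 + 8.6·16.71) / (0.1 + 8.6) = 144.906/8.7 = 24151/1450 ≈ 16.6559.

μ̂_MAP = 16.6559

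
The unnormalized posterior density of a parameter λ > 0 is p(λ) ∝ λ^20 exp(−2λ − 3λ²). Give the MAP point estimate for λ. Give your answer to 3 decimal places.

λ̂_MAP = 1.667

ℓ'(λ) = 20/λ − 2 − 6λ. Setting this to zero and multiplying by λ: 6λ² + 2λ − 20 = 0.
λ = (−2 + √(2² + 4·6·20)) / (2·6) = (−2 + √484) / 12 = (−2 + 22)/12 = 5/3.
ℓ''(λ) = −20/λ² − 6 < 0, confirming a maximum.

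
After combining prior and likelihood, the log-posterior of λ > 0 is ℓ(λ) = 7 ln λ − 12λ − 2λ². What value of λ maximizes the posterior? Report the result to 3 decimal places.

λ̂_MAP = 0.500

ℓ'(λ) = 7/λ − 12 − 4λ. Setting this to zero and multiplying by λ: 4λ² + 12λ − 7 = 0.
λ = (−12 + √(12² + 4·4·7)) / (2·4) = (−12 + √256) / 8 = (−12 + 16)/8 = 1/2.
ℓ''(λ) = −7/λ² − 4 < 0, confirming a maximum.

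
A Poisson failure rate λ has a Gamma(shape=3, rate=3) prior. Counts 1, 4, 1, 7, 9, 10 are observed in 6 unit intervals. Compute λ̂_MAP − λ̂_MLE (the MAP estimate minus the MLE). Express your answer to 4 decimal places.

MAP − MLE = -1.5556

Σxᵢ = 32. Posterior is Gamma(35, 9); MAP = (35−1)/9 = 34/9 ≈ 3.77778.
MLE = x̄ = 32/6 ≈ 5.33333.
Difference = 34/9 − 32/6 = -14/9 ≈ -1.5556.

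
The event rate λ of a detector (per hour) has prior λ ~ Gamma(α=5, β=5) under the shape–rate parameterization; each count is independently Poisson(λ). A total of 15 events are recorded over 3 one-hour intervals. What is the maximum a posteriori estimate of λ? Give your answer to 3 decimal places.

λ̂_MAP = 2.375

Σxᵢ = 15, n = 3.
Posterior ∝ λ^4e^(−5λ) · λ^15e^(−3λ) = λ^19e^(−8λ), i.e. Gamma(shape=20, rate=8).
The mode of a Gamma(a, b) with a ≥ 1 (shape–rate) is (a−1)/b = 19/8 ≈ 2.375.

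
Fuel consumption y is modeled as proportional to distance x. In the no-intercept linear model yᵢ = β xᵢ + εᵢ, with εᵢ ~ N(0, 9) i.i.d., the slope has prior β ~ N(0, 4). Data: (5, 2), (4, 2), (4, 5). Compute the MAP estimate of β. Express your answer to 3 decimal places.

β̂_MAP = 0.641

log p(β | y) = −Σ(yᵢ − βxᵢ)²/(2·9) − β²/(2·4) + const.
Setting the derivative to zero: Σxᵢ(yᵢ − βxᵢ)/9 − β/4 = 0, so β = Σxᵢyᵢ / (Σxᵢ² + σ²/τ²).
Σxᵢyᵢ = 5·2 + 4·2 + 4·5 = 38; Σxᵢ² = 57; σ²/τ² = 2.25.
β̂_MAP = 38 / (57 + 2.25) = 38/59.25 ≈ 0.641.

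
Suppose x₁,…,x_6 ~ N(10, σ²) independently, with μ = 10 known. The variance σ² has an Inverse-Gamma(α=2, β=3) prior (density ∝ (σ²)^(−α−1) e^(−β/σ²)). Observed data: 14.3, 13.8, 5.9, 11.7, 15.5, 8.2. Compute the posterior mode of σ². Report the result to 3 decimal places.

σ̂²_MAP = 7.677

Sum of squared deviations about the known mean: SS = (14.3−10)² + (13.8−10)² + (5.9−10)² + (11.7−10)² + (15.5−10)² + (8.2−10)² = 86.12.
The Normal likelihood contributes (σ²)^(−n/2) exp(−SS/(2σ²)), so the posterior is Inverse-Gamma(α + n/2, β + SS/2) = Inverse-Gamma(5, 46.06).
The mode of Inverse-Gamma(a, b) is b/(a+1) = 46.06/6 ≈ 7.677.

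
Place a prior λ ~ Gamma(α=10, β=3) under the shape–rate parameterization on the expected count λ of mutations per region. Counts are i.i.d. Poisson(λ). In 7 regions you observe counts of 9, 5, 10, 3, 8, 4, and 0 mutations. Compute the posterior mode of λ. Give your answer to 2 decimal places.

λ̂_MAP = 4.80

Σxᵢ = 9+5+10+3+8+4+0 = 39, with n = 7.
Posterior ∝ λ^9e^(−3λ) · λ^39e^(−7λ) = λ^48e^(−10λ), i.e. Gamma(shape=49, rate=10).
The mode of a Gamma(a, b) with a ≥ 1 (shape–rate) is (a−1)/b = 48/10 ≈ 4.80.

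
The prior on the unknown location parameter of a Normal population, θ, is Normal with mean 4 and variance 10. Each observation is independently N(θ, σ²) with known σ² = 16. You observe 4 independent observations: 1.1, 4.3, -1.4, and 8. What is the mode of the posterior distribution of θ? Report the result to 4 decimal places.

θ̂_MAP = 3.2857

n = 4; x̄ = (1.1 + 4.3 + (-1.4) + 8)/4 = 12/4 = 3.
For a Normal prior and Normal likelihood with known variance, the posterior is Normal; its mode equals its mean, the precision-weighted average.
Prior precision 1/σ₀² = 1/10 = 0.1; data precision n/σ² = 4/16 = 0.25.
θ̂ = (0.1·4 + 0.25·3) / (0.1 + 0.25) = 1.15/0.35 = 23/7 ≈ 3.2857.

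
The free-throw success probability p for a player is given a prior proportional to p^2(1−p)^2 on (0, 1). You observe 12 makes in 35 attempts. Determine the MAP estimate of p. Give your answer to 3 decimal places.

The prior density ∝ p^2(1−p)^2 is the kernel of Beta(3, 3).
Data: 12 successes in 35 trials. The binomial likelihood contributes p^12(1−p)^23, so the posterior is Beta(3+12, 3+23) = Beta(15, 26).
For Beta(a, b) with a, b > 1 the mode is (a−1)/(a+b−2) = 14/39 ≈ 0.359.

p̂_MAP = 0.359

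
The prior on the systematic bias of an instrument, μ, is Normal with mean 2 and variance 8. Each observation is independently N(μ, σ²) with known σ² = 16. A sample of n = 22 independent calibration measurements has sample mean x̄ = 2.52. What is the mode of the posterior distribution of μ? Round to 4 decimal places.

n = 22, x̄ = 2.52.
For a Normal prior and Normal likelihood with known variance, the posterior is Normal; its mode equals its mean, the precision-weighted average.
Prior precision 1/σ₀² = 1/8 = 0.125; data precision n/σ² = 22/16 = 1.375.
μ̂ = (0.125·2 + 1.375·2.52) / (0.125 + 1.375) = 3.715/1.5 = 743/300 ≈ 2.4767.

μ̂_MAP = 2.4767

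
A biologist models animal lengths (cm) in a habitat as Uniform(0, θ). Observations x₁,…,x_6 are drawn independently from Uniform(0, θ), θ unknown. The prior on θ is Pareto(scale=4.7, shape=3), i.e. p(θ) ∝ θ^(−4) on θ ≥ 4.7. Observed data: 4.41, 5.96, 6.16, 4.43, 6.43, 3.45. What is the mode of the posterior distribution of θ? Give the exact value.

θ̂_MAP = 6.43

The Uniform(0, θ) likelihood is θ^(−n) for θ ≥ max(xᵢ), zero otherwise. Here max(xᵢ) = 6.43.
Posterior ∝ θ^(−4) · θ^(−6) = θ^(−10) on θ ≥ max(4.7, 6.43) = 6.43.
This density is strictly decreasing in θ, so the posterior mode lies at the lower boundary of the support.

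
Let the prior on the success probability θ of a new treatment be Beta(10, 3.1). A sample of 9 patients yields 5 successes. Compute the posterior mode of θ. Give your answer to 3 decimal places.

Prior: Beta(10, 3.1).
Data: 5 successes in 9 trials. The binomial likelihood contributes θ^5(1−θ)^4, so the posterior is Beta(10+5, 3.1+4) = Beta(15, 7.1).
For Beta(a, b) with a, b > 1 the mode is (a−1)/(a+b−2) = 14/20.1 ≈ 0.697.

θ̂_MAP = 0.697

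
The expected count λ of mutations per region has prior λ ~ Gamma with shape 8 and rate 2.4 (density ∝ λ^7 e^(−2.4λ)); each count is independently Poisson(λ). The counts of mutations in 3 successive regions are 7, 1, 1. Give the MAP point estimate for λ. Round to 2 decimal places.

λ̂_MAP = 2.96

Σxᵢ = 7+1+1 = 9, with n = 3.
Posterior ∝ λ^7e^(−2.4λ) · λ^9e^(−3λ) = λ^16e^(−5.4λ), i.e. Gamma(shape=17, rate=5.4).
The mode of a Gamma(a, b) with a ≥ 1 (shape–rate) is (a−1)/b = 16/5.4 ≈ 2.96.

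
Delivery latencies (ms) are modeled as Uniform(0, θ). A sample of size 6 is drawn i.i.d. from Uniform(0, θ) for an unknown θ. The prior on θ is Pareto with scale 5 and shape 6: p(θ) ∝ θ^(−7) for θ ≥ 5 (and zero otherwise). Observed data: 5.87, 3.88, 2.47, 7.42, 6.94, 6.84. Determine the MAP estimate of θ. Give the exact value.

The Uniform(0, θ) likelihood is θ^(−n) for θ ≥ max(xᵢ), zero otherwise. Here max(xᵢ) = 7.42.
Posterior ∝ θ^(−7) · θ^(−6) = θ^(−13) on θ ≥ max(5, 7.42) = 7.42.
This density is strictly decreasing in θ, so the posterior mode lies at the lower boundary of the support.

θ̂_MAP = 7.42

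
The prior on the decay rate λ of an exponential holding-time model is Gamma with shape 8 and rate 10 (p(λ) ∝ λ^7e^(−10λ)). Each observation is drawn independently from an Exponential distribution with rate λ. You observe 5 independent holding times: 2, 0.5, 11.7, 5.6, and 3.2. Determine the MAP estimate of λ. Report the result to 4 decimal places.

λ̂_MAP = 0.3636

The Exponential(rate=λ) likelihood is ∝ λ^n e^(−λΣtᵢ). Here n = 5 and Σtᵢ = 2 + 0.5 + 11.7 + 5.6 + 3.2 = 23.
Posterior ∝ λ^7e^(−10λ) · λ^5e^(−23λ) = λ^12e^(−33λ), i.e. Gamma(13, 33).
Mode = (a−1)/b = 12/33 ≈ 0.3636.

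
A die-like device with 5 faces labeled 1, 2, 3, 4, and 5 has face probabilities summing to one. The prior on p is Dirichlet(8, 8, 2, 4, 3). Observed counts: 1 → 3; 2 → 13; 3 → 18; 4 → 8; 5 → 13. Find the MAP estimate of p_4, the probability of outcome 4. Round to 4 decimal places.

MAP estimate: 0.1467

The posterior is Dirichlet(αᵢ + nᵢ) = Dirichlet(11, 21, 20, 12, 16).
For a Dirichlet(a₁,…,a_K) with all aᵢ > 1, the mode has j-th component (aⱼ − 1)/(Σaᵢ − K).
Here Σaᵢ = 80 and K = 5, so p_4 = (12 − 1)/(80 − 5) = 11/75 ≈ 0.1467.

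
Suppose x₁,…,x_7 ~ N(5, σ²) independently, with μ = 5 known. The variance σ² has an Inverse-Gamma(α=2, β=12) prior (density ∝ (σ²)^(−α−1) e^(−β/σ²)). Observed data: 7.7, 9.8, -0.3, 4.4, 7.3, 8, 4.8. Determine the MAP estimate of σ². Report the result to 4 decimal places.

σ̂²_MAP = 7.4700

Sum of squared deviations about the known mean: SS = (7.7−5)² + (9.8−5)² + (-0.3−5)² + (4.4−5)² + (7.3−5)² + (8−5)² + (4.8−5)² = 73.11.
The Normal likelihood contributes (σ²)^(−n/2) exp(−SS/(2σ²)), so the posterior is Inverse-Gamma(α + n/2, β + SS/2) = Inverse-Gamma(5.5, 48.555).
The mode of Inverse-Gamma(a, b) is b/(a+1) = 48.555/6.5 ≈ 7.4700.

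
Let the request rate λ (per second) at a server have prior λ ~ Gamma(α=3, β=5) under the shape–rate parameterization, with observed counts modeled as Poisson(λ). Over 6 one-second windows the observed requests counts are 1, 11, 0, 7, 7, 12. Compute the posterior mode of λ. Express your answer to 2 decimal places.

λ̂_MAP = 3.64

Σxᵢ = 1+11+0+7+7+12 = 38, with n = 6.
Posterior ∝ λ^2e^(−5λ) · λ^38e^(−6λ) = λ^40e^(−11λ), i.e. Gamma(shape=41, rate=11).
The mode of a Gamma(a, b) with a ≥ 1 (shape–rate) is (a−1)/b = 40/11 ≈ 3.64.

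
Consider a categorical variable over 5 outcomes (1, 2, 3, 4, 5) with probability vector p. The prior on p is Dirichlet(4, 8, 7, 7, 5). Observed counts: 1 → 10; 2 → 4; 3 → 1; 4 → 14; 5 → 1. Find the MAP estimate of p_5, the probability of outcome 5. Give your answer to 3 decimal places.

MAP estimate: 0.089

The posterior is Dirichlet(αᵢ + nᵢ) = Dirichlet(14, 12, 8, 21, 6).
For a Dirichlet(a₁,…,a_K) with all aᵢ > 1, the mode has j-th component (aⱼ − 1)/(Σaᵢ − K).
Here Σaᵢ = 61 and K = 5, so p_5 = (6 − 1)/(61 − 5) = 5/56 ≈ 0.089.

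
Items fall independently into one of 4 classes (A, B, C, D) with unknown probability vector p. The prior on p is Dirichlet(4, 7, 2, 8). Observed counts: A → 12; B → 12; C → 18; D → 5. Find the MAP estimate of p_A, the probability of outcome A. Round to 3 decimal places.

MAP estimate of p_A = 0.234

The posterior is Dirichlet(αᵢ + nᵢ) = Dirichlet(16, 19, 20, 13).
For a Dirichlet(a₁,…,a_K) with all aᵢ > 1, the mode has j-th component (aⱼ − 1)/(Σaᵢ − K).
Here Σaᵢ = 68 and K = 4, so p_A = (16 − 1)/(68 − 4) = 15/64 ≈ 0.234.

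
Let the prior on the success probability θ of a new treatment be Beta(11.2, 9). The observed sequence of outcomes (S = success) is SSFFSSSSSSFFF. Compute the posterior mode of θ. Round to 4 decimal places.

Prior: Beta(11.2, 9).
Data: 8 successes in 13 trials (from the sequence). The binomial likelihood contributes θ^8(1−θ)^5, so the posterior is Beta(11.2+8, 9+5) = Beta(19.2, 14).
For Beta(a, b) with a, b > 1 the mode is (a−1)/(a+b−2) = 18.2/31.2 ≈ 0.5833.

θ̂_MAP = 0.5833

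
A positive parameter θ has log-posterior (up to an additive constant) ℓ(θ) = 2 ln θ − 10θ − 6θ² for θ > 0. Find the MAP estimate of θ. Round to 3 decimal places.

θ̂_MAP = 0.167

ℓ'(θ) = 2/θ − 10 − 12θ. Setting this to zero and multiplying by θ: 12θ² + 10θ − 2 = 0.
θ = (−10 + √(10² + 4·12·2)) / (2·12) = (−10 + √196) / 24 = (−10 + 14)/24 = 1/6.
ℓ''(θ) = −2/θ² − 12 < 0, confirming a maximum.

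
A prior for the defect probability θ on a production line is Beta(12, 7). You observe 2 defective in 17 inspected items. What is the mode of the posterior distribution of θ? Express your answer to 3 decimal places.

θ̂_MAP = 0.382

Prior: Beta(12, 7).
Data: 2 successes in 17 trials. The binomial likelihood contributes θ^2(1−θ)^15, so the posterior is Beta(12+2, 7+15) = Beta(14, 22).
For Beta(a, b) with a, b > 1 the mode is (a−1)/(a+b−2) = 13/34 ≈ 0.382.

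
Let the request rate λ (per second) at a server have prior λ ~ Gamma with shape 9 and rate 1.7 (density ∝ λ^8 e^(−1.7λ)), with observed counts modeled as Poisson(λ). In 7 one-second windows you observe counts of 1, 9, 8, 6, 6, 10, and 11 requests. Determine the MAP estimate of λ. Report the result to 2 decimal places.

Σxᵢ = 1+9+8+6+6+10+11 = 51, with n = 7.
Posterior ∝ λ^8e^(−1.7λ) · λ^51e^(−7λ) = λ^59e^(−8.7λ), i.e. Gamma(shape=60, rate=8.7).
The mode of a Gamma(a, b) with a ≥ 1 (shape–rate) is (a−1)/b = 59/8.7 ≈ 6.78.

λ̂_MAP = 6.78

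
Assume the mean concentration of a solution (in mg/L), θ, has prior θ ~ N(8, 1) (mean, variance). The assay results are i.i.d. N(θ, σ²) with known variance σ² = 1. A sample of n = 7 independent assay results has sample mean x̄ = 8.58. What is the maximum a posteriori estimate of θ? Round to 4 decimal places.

θ̂_MAP = 8.5075

n = 7, x̄ = 8.58.
For a Normal prior and Normal likelihood with known variance, the posterior is Normal; its mode equals its mean, the precision-weighted average.
Prior precision 1/σ₀² = 1/1 = 1; data precision n/σ² = 7/1 = 7.
θ̂ = (1·8 + 7·8.58) / (1 + 7) = 68.06/8 = 8.5075.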